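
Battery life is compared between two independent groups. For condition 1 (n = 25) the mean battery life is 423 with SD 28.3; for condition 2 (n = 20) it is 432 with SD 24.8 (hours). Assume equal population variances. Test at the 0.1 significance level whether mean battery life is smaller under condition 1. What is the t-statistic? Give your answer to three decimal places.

-1.119

Let group 1 = condition 1, group 2 = condition 2. H0: μ_1 = μ_2; H1: μ_1 < μ_2 (two-sample pooled-variance t-test, left-tailed).
s_p² = [(25−1)·28.3² + (20−1)·24.8²]/(25+20−2) = 718.77
t = (423 − 432)/√[718.77·(1/25 + 1/20)] = -1.119
df = n₁ + n₂ − 2 = 43
p-value = P(T ≤ -1.119) ≈ 0.1347
Since p ≈ 0.1347 > α = 0.1, fail to reject H0; the evidence is not statistically significant.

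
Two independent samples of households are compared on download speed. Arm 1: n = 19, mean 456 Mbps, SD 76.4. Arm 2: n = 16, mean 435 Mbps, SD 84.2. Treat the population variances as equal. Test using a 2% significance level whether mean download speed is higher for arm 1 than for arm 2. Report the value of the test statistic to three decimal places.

0.773

Let group 1 = arm 1, group 2 = arm 2. H0: μ_1 = μ_2; H1: μ_1 > μ_2 (two-sample pooled-variance t-test, right-tailed).
s_p² = [(19−1)·76.4² + (16−1)·84.2²]/(19+16−2) = 6406.36
t = (456 − 435)/√[6406.36·(1/19 + 1/16)] = 0.773
df = n₁ + n₂ − 2 = 33
p-value = P(T ≥ 0.773) ≈ 0.222
Since p ≈ 0.222 > α = 0.02, fail to reject H0; the data do not provide sufficient evidence against H0.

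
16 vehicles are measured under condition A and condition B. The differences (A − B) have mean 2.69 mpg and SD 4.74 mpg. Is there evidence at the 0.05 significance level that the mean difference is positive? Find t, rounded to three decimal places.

H0: μ_d = 0; H1: μ_d > 0 (paired t-test on the differences, right-tailed).
t = d̄/(s_d/√n) = 2.69/(4.74/√16) = 2.270
df = n − 1 = 15
p-value = P(T ≥ 2.270) ≈ 0.0192
Since p ≈ 0.0192 < α = 0.05, reject H0; the data support H1.

2.270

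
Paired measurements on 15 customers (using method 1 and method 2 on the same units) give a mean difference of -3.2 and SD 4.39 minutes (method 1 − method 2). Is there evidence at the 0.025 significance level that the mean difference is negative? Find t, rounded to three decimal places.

H0: μ_d = 0; H1: μ_d < 0 (paired t-test on the differences, left-tailed).
t = d̄/(s_d/√n) = -3.2/(4.39/√15) = -2.823
df = n − 1 = 14
p-value = P(T ≤ -2.823) ≈ 0.0068
Since p ≈ 0.0068 < α = 0.025, reject H0; the evidence is statistically significant.

-2.823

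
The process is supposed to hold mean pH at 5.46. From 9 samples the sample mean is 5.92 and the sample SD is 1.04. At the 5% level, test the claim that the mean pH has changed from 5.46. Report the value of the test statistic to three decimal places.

H0: μ = 5.46; H1: μ ≠ 5.46 (one-sample t-test, two-sided).
t = (x̄ − μ₀)/(s/√n) = (5.92 − 5.46)/(1.04/√9) = 1.327
df = n − 1 = 8
Two-sided p-value ≈ 0.221
Since p ≈ 0.221 > α = 0.05, fail to reject H0; the evidence is not statistically significant.

1.327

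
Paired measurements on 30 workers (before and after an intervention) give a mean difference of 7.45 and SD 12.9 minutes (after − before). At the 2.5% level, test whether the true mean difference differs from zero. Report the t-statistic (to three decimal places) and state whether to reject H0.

H0: μ_d = 0; H1: μ_d ≠ 0 (paired t-test on the differences, two-sided).
t = d̄/(s_d/√n) = 7.45/(12.9/√30) = 3.163
df = n − 1 = 29
Two-sided p-value ≈ 0.004
Since p ≈ 0.004 < α = 0.025, reject H0; the evidence is statistically significant.

t = 3.163; reject H0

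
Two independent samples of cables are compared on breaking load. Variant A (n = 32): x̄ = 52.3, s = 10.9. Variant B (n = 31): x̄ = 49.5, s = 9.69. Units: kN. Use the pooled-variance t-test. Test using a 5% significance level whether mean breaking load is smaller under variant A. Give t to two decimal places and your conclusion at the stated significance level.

t = 1.08; fail to reject H0

Let group 1 = variant A, group 2 = variant B. H0: μ_1 = μ_2; H1: μ_1 < μ_2 (two-sample pooled-variance t-test, left-tailed).
s_p² = [(32−1)·10.9² + (31−1)·9.69²]/(32+31−2) = 106.557
t = (52.3 − 49.5)/√[106.557·(1/32 + 1/31)] = 1.08
df = n₁ + n₂ − 2 = 61
p-value = P(T ≤ 1.08) ≈ 0.8570
Since p ≈ 0.8570 > α = 0.05, fail to reject H0; the data do not provide sufficient evidence against H0.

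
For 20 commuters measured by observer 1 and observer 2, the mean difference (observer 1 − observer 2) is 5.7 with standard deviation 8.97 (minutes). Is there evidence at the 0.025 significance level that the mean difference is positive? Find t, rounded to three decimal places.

H0: μ_d = 0; H1: μ_d > 0 (paired t-test on the differences, right-tailed).
t = d̄/(s_d/√n) = 5.7/(8.97/√20) = 2.842
df = n − 1 = 19
p-value = P(T ≥ 2.842) ≈ 0.005
Since p ≈ 0.005 < α = 0.025, reject H0; the data support H1.

2.842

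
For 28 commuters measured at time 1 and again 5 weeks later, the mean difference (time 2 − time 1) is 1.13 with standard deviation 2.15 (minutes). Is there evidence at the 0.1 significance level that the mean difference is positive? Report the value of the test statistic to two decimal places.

2.78

H0: μ_d = 0; H1: μ_d > 0 (paired t-test on the differences, right-tailed).
t = d̄/(s_d/√n) = 1.13/(2.15/√28) = 2.78
df = n − 1 = 27
p-value = P(T ≥ 2.78) ≈ 0.005
Since p ≈ 0.005 < α = 0.1, reject H0; the data support H1.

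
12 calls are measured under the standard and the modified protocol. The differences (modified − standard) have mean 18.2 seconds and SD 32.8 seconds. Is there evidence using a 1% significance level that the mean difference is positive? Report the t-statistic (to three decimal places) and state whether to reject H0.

H0: μ_d = 0; H1: μ_d > 0 (paired t-test on the differences, right-tailed).
t = d̄/(s_d/√n) = 18.2/(32.8/√12) = 1.922
df = n − 1 = 11
p-value = P(T ≥ 1.922) ≈ 0.0404
Since p ≈ 0.0404 > α = 0.01, fail to reject H0; the data do not provide sufficient evidence against H0.

t = 1.922; fail to reject H0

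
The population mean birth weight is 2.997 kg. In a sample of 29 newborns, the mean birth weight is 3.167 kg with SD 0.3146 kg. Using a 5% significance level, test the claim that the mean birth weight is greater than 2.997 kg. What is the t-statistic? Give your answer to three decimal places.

H0: μ = 2.997; H1: μ > 2.997 (one-sample t-test, right-tailed).
t = (x̄ − μ₀)/(s/√n) = (3.167 − 2.997)/(0.3146/√29) = 2.910
df = n − 1 = 28
p-value = P(T ≥ 2.910) ≈ 0.0035
Since p ≈ 0.0035 < α = 0.05, reject H0; the evidence is statistically significant.

2.910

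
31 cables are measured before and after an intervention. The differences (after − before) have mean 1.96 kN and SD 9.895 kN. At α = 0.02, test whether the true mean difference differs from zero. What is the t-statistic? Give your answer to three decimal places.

H0: μ_d = 0; H1: μ_d ≠ 0 (paired t-test on the differences, two-sided).
t = d̄/(s_d/√n) = 1.96/(9.895/√31) = 1.103
df = n − 1 = 30
Two-sided p-value ≈ 0.2789
Since p ≈ 0.2789 > α = 0.02, fail to reject H0; the data do not provide sufficient evidence against H0.

1.103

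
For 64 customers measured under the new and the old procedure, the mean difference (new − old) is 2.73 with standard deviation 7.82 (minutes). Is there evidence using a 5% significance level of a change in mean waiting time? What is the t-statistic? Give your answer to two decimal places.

H0: μ_d = 0; H1: μ_d ≠ 0 (paired t-test on the differences, two-sided).
t = d̄/(s_d/√n) = 2.73/(7.82/√64) = 2.79
df = n − 1 = 63
Two-sided p-value ≈ 0.0069
Since p ≈ 0.0069 < α = 0.05, reject H0; the evidence is statistically significant.

2.79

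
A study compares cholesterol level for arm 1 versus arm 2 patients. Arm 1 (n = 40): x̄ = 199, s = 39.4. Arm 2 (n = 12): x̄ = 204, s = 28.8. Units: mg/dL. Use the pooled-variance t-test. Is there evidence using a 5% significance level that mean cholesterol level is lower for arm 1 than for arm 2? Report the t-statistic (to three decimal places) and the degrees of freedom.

Let group 1 = arm 1, group 2 = arm 2. H0: μ_1 = μ_2; H1: μ_1 < μ_2 (two-sample pooled-variance t-test, left-tailed).
s_p² = [(40−1)·39.4² + (12−1)·28.8²]/(40+12−2) = 1393.32
t = (199 − 204)/√[1393.32·(1/40 + 1/12)] = -0.407
df = n₁ + n₂ − 2 = 50
p-value = P(T ≤ -0.407) ≈ 0.343
Since p ≈ 0.343 > α = 0.05, fail to reject H0; the evidence is not statistically significant.

t = -0.407, df = 50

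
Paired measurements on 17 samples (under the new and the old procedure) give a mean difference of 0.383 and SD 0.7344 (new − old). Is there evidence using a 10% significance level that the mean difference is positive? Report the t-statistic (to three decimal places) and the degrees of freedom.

t = 2.150, df = 16

H0: μ_d = 0; H1: μ_d > 0 (paired t-test on the differences, right-tailed).
t = d̄/(s_d/√n) = 0.383/(0.7344/√17) = 2.150
df = n − 1 = 16
p-value = P(T ≥ 2.150) ≈ 0.0236
Since p ≈ 0.0236 < α = 0.1, reject H0; the data support H1.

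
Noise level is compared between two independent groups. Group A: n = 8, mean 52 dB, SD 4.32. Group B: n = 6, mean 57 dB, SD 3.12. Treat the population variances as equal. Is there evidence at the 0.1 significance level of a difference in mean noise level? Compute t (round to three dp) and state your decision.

Let group 1 = group A, group 2 = group B. H0: μ_1 = μ_2; H1: μ_1 ≠ μ_2 (two-sample pooled-variance t-test, two-sided).
s_p² = [(8−1)·4.32² + (6−1)·3.12²]/(8+6−2) = 14.9424
t = (52 − 57)/√[14.9424·(1/8 + 1/6)] = -2.395
df = n₁ + n₂ − 2 = 12
Two-sided p-value ≈ 0.0338
Since p ≈ 0.0338 < α = 0.1, reject H0; the data support H1.

t = -2.395; reject H0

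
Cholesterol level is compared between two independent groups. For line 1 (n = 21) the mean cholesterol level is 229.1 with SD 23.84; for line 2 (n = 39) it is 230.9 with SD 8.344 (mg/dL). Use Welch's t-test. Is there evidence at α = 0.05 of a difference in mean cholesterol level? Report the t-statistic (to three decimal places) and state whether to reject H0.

Let group 1 = line 1, group 2 = line 2. H0: μ_1 = μ_2; H1: μ_1 ≠ μ_2 (Welch's two-sample t-test, two-sided).
t = (x̄_1 − x̄_2)/√(s_1²/n_1 + s_2²/n_2) = (229.1 − 230.9)/√(23.84²/21 + 8.344²/39) = -0.335
Welch–Satterthwaite df ≈ 22.67
Two-sided p-value ≈ 0.7406
Since p ≈ 0.7406 > α = 0.05, fail to reject H0; the data do not provide sufficient evidence against H0.

t = -0.335; fail to reject H0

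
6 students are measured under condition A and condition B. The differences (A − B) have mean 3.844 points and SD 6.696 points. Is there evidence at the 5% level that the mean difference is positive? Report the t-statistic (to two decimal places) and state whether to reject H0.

H0: μ_d = 0; H1: μ_d > 0 (paired t-test on the differences, right-tailed).
t = d̄/(s_d/√n) = 3.844/(6.696/√6) = 1.41
df = n − 1 = 5
p-value = P(T ≥ 1.41) ≈ 0.1093
Since p ≈ 0.1093 > α = 0.05, fail to reject H0; the data do not provide sufficient evidence against H0.

t = 1.41; fail to reject H0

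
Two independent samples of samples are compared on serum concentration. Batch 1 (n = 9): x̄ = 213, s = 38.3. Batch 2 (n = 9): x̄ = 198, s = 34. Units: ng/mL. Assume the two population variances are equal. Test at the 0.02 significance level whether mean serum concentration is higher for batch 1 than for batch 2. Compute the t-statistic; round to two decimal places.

0.88

Let group 1 = batch 1, group 2 = batch 2. H0: μ_1 = μ_2; H1: μ_1 > μ_2 (two-sample pooled-variance t-test, right-tailed).
s_p² = [(9−1)·38.3² + (9−1)·34²]/(9+9−2) = 1311.44
t = (213 − 198)/√[1311.44·(1/9 + 1/9)] = 0.88
df = n₁ + n₂ − 2 = 16
p-value = P(T ≥ 0.88) ≈ 0.196
Since p ≈ 0.196 > α = 0.02, fail to reject H0; the evidence is not statistically significant.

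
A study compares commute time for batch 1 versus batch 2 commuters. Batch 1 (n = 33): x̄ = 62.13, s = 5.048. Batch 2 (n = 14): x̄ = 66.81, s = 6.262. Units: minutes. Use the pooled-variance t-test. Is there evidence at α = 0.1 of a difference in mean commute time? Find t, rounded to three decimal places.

-2.704

Let group 1 = batch 1, group 2 = batch 2. H0: μ_1 = μ_2; H1: μ_1 ≠ μ_2 (two-sample pooled-variance t-test, two-sided).
s_p² = [(33−1)·5.048² + (14−1)·6.262²]/(33+14−2) = 29.4488
t = (62.13 − 66.81)/√[29.4488·(1/33 + 1/14)] = -2.704
df = n₁ + n₂ − 2 = 45
Two-sided p-value ≈ 0.0096
Since p ≈ 0.0096 < α = 0.1, reject H0; the data support H1.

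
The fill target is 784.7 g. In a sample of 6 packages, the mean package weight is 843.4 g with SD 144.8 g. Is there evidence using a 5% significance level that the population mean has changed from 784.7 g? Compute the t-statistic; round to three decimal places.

H0: μ = 784.7; H1: μ ≠ 784.7 (one-sample t-test, two-sided).
t = (x̄ − μ₀)/(s/√n) = (843.4 − 784.7)/(144.8/√6) = 0.993
df = n − 1 = 5
Two-sided p-value ≈ 0.366
Since p ≈ 0.366 > α = 0.05, fail to reject H0; the evidence is not statistically significant.

0.993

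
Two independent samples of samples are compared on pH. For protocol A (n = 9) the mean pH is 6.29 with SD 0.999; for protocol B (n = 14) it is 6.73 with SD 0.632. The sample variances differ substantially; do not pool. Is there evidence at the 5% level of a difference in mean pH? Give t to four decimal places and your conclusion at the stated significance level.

t = -1.1784; fail to reject H0

Let group 1 = protocol A, group 2 = protocol B. H0: μ_1 = μ_2; H1: μ_1 ≠ μ_2 (Welch's two-sample t-test, two-sided).
t = (x̄_1 − x̄_2)/√(s_1²/n_1 + s_2²/n_2) = (6.29 − 6.73)/√(0.999²/9 + 0.632²/14) = -1.1784
Welch–Satterthwaite df ≈ 12.15
Two-sided p-value ≈ 0.2612
Since p ≈ 0.2612 > α = 0.05, fail to reject H0; the data do not provide sufficient evidence against H0.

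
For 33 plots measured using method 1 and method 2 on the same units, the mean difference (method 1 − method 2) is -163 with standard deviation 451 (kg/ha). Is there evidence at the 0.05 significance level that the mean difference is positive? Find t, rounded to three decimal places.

H0: μ_d = 0; H1: μ_d > 0 (paired t-test on the differences, right-tailed).
t = d̄/(s_d/√n) = -163/(451/√33) = -2.076
df = n − 1 = 32
p-value = P(T ≥ -2.076) ≈ 0.9770
Since p ≈ 0.9770 > α = 0.05, fail to reject H0; the data do not provide sufficient evidence against H0.

-2.076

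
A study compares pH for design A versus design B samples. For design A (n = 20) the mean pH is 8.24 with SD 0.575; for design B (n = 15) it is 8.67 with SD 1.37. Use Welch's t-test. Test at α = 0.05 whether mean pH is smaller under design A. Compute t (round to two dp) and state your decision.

Let group 1 = design A, group 2 = design B. H0: μ_1 = μ_2; H1: μ_1 < μ_2 (Welch's two-sample t-test, left-tailed).
t = (x̄_1 − x̄_2)/√(s_1²/n_1 + s_2²/n_2) = (8.24 − 8.67)/√(0.575²/20 + 1.37²/15) = -1.14
Welch–Satterthwaite df ≈ 17.72
p-value = P(T ≤ -1.14) ≈ 0.134
Since p ≈ 0.134 > α = 0.05, fail to reject H0; the evidence is not statistically significant.

t = -1.14; fail to reject H0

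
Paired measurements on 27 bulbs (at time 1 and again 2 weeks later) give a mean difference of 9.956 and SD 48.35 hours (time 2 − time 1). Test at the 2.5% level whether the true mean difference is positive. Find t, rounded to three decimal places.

1.070

H0: μ_d = 0; H1: μ_d > 0 (paired t-test on the differences, right-tailed).
t = d̄/(s_d/√n) = 9.956/(48.35/√27) = 1.070
df = n − 1 = 26
p-value = P(T ≥ 1.070) ≈ 0.147
Since p ≈ 0.147 > α = 0.025, fail to reject H0; the evidence is not statistically significant.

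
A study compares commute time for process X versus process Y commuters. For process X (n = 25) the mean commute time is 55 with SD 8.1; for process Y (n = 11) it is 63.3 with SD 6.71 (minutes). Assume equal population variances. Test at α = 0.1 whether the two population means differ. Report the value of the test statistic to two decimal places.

Let group 1 = process X, group 2 = process Y. H0: μ_1 = μ_2; H1: μ_1 ≠ μ_2 (two-sample pooled-variance t-test, two-sided).
s_p² = [(25−1)·8.1² + (11−1)·6.71²]/(25+11−2) = 59.5553
t = (55 − 63.3)/√[59.5553·(1/25 + 1/11)] = -2.97
df = n₁ + n₂ − 2 = 34
Two-sided p-value ≈ 0.005
Since p ≈ 0.005 < α = 0.1, reject H0; the data support H1.

-2.97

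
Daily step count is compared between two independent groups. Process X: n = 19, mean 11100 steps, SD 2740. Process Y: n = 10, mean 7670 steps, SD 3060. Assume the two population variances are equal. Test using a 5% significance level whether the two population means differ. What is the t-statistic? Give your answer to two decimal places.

Let group 1 = process X, group 2 = process Y. H0: μ_1 = μ_2; H1: μ_1 ≠ μ_2 (two-sample pooled-variance t-test, two-sided).
s_p² = [(19−1)·2740² + (10−1)·3060²]/(19+10−2) = 8126270
t = (11100 − 7670)/√[8126270·(1/19 + 1/10)] = 3.08
df = n₁ + n₂ − 2 = 27
Two-sided p-value ≈ 0.0047
Since p ≈ 0.0047 < α = 0.05, reject H0; the data support H1.

3.08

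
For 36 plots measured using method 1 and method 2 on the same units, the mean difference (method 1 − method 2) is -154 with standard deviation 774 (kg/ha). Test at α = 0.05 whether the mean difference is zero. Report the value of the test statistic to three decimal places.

-1.194

H0: μ_d = 0; H1: μ_d ≠ 0 (paired t-test on the differences, two-sided).
t = d̄/(s_d/√n) = -154/(774/√36) = -1.194
df = n − 1 = 35
Two-sided p-value ≈ 0.241
Since p ≈ 0.241 > α = 0.05, fail to reject H0; the evidence is not statistically significant.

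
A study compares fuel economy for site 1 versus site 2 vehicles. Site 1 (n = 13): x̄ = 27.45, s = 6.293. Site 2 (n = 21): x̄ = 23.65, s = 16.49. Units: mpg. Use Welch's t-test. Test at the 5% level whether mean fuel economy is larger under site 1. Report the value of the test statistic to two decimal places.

0.95

Let group 1 = site 1, group 2 = site 2. H0: μ_1 = μ_2; H1: μ_1 > μ_2 (Welch's two-sample t-test, right-tailed).
t = (x̄_1 − x̄_2)/√(s_1²/n_1 + s_2²/n_2) = (27.45 − 23.65)/√(6.293²/13 + 16.49²/21) = 0.95
Welch–Satterthwaite df ≈ 27.94
p-value = P(T ≥ 0.95) ≈ 0.175
Since p ≈ 0.175 > α = 0.05, fail to reject H0; the data do not provide sufficient evidence against H0.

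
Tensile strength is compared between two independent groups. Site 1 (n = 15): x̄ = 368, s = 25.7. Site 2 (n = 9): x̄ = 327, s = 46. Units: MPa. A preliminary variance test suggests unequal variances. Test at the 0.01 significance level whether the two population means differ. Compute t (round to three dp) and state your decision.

Let group 1 = site 1, group 2 = site 2. H0: μ_1 = μ_2; H1: μ_1 ≠ μ_2 (Welch's two-sample t-test, two-sided).
t = (x̄_1 − x̄_2)/√(s_1²/n_1 + s_2²/n_2) = (368 − 327)/√(25.7²/15 + 46²/9) = 2.454
Welch–Satterthwaite df ≈ 11.06
Two-sided p-value ≈ 0.032
Since p ≈ 0.032 > α = 0.01, fail to reject H0; the evidence is not statistically significant.

t = 2.454; fail to reject H0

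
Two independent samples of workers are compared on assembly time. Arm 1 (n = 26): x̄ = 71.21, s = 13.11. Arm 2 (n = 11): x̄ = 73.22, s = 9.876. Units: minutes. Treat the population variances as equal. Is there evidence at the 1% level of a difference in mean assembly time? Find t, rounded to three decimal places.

Let group 1 = arm 1, group 2 = arm 2. H0: μ_1 = μ_2; H1: μ_1 ≠ μ_2 (two-sample pooled-variance t-test, two-sided).
s_p² = [(26−1)·13.11² + (11−1)·9.876²]/(26+11−2) = 150.633
t = (71.21 − 73.22)/√[150.633·(1/26 + 1/11)] = -0.455
df = n₁ + n₂ − 2 = 35
Two-sided p-value ≈ 0.652
Since p ≈ 0.652 > α = 0.01, fail to reject H0; the data do not provide sufficient evidence against H0.

-0.455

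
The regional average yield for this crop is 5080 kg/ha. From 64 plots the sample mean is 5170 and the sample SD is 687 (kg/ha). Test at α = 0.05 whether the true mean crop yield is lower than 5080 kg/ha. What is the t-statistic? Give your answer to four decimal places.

H0: μ = 5080; H1: μ < 5080 (one-sample t-test, left-tailed).
t = (x̄ − μ₀)/(s/√n) = (5170 − 5080)/(687/√64) = 1.0480
df = n − 1 = 63
p-value = P(T ≤ 1.0480) ≈ 0.851
Since p ≈ 0.851 > α = 0.05, fail to reject H0; the data do not provide sufficient evidence against H0.

1.0480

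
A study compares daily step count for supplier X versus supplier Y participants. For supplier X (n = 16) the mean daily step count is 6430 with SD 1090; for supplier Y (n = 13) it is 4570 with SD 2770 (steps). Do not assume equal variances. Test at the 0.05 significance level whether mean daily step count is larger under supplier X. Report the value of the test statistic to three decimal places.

Let group 1 = supplier X, group 2 = supplier Y. H0: μ_1 = μ_2; H1: μ_1 > μ_2 (Welch's two-sample t-test, right-tailed).
t = (x̄_1 − x̄_2)/√(s_1²/n_1 + s_2²/n_2) = (6430 − 4570)/√(1090²/16 + 2770²/13) = 2.282
Welch–Satterthwaite df ≈ 15.02
p-value = P(T ≥ 2.282) ≈ 0.0188
Since p ≈ 0.0188 < α = 0.05, reject H0; the evidence is statistically significant.

2.282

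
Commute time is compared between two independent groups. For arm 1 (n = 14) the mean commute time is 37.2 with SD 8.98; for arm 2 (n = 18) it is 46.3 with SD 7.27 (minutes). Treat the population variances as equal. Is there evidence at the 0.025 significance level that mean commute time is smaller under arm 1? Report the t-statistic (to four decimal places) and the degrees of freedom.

Let group 1 = arm 1, group 2 = arm 2. H0: μ_1 = μ_2; H1: μ_1 < μ_2 (two-sample pooled-variance t-test, left-tailed).
s_p² = [(14−1)·8.98² + (18−1)·7.27²]/(14+18−2) = 64.8942
t = (37.2 − 46.3)/√[64.8942·(1/14 + 1/18)] = -3.1700
df = n₁ + n₂ − 2 = 30
p-value = P(T ≤ -3.1700) ≈ 0.0017
Since p ≈ 0.0017 < α = 0.025, reject H0; the data support H1.

t = -3.1700, df = 30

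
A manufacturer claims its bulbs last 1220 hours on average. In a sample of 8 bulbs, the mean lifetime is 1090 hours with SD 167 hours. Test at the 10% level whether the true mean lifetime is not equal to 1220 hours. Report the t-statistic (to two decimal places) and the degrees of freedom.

H0: μ = 1220; H1: μ ≠ 1220 (one-sample t-test, two-sided).
t = (x̄ − μ₀)/(s/√n) = (1090 − 1220)/(167/√8) = -2.20
df = n − 1 = 7
Two-sided p-value ≈ 0.064
Since p ≈ 0.064 < α = 0.1, reject H0; the evidence is statistically significant.

t = -2.20, df = 7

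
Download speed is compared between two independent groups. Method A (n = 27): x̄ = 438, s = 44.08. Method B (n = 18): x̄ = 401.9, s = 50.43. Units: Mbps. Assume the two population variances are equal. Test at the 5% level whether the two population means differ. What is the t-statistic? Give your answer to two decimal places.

2.54

Let group 1 = method A, group 2 = method B. H0: μ_1 = μ_2; H1: μ_1 ≠ μ_2 (two-sample pooled-variance t-test, two-sided).
s_p² = [(27−1)·44.08² + (18−1)·50.43²]/(27+18−2) = 2180.31
t = (438 − 401.9)/√[2180.31·(1/27 + 1/18)] = 2.54
df = n₁ + n₂ − 2 = 43
Two-sided p-value ≈ 0.015
Since p ≈ 0.015 < α = 0.05, reject H0; the evidence is statistically significant.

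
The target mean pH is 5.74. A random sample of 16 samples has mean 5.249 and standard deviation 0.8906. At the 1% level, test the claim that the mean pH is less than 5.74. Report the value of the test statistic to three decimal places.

-2.205

H0: μ = 5.74; H1: μ < 5.74 (one-sample t-test, left-tailed).
t = (x̄ − μ₀)/(s/√n) = (5.249 − 5.74)/(0.8906/√16) = -2.205
df = n − 1 = 15
p-value = P(T ≤ -2.205) ≈ 0.022
Since p ≈ 0.022 > α = 0.01, fail to reject H0; the data do not provide sufficient evidence against H0.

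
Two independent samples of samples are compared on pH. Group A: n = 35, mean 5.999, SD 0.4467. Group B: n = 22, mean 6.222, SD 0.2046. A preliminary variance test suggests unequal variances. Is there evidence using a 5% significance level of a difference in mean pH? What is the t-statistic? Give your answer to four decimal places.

-2.5573

Let group 1 = group A, group 2 = group B. H0: μ_1 = μ_2; H1: μ_1 ≠ μ_2 (Welch's two-sample t-test, two-sided).
t = (x̄_1 − x̄_2)/√(s_1²/n_1 + s_2²/n_2) = (5.999 − 6.222)/√(0.4467²/35 + 0.2046²/22) = -2.5573
Welch–Satterthwaite df ≈ 51.24
Two-sided p-value ≈ 0.0136
Since p ≈ 0.0136 < α = 0.05, reject H0; the evidence is statistically significant.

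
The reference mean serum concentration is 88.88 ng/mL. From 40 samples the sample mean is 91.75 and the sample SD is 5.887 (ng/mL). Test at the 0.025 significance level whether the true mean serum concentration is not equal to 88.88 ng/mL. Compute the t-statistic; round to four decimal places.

3.0833

H0: μ = 88.88; H1: μ ≠ 88.88 (one-sample t-test, two-sided).
t = (x̄ − μ₀)/(s/√n) = (91.75 − 88.88)/(5.887/√40) = 3.0833
df = n − 1 = 39
Two-sided p-value ≈ 0.0037
Since p ≈ 0.0037 < α = 0.025, reject H0; the evidence is statistically significant.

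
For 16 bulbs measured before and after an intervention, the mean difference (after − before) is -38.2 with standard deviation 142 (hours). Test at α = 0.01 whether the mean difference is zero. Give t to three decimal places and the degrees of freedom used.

H0: μ_d = 0; H1: μ_d ≠ 0 (paired t-test on the differences, two-sided).
t = d̄/(s_d/√n) = -38.2/(142/√16) = -1.076
df = n − 1 = 15
Two-sided p-value ≈ 0.2989
Since p ≈ 0.2989 > α = 0.01, fail to reject H0; the evidence is not statistically significant.

t = -1.076, df = 15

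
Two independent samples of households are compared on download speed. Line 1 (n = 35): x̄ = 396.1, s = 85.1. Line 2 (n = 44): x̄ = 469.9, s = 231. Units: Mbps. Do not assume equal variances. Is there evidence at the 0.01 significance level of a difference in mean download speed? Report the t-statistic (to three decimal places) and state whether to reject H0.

Let group 1 = line 1, group 2 = line 2. H0: μ_1 = μ_2; H1: μ_1 ≠ μ_2 (Welch's two-sample t-test, two-sided).
t = (x̄_1 − x̄_2)/√(s_1²/n_1 + s_2²/n_2) = (396.1 − 469.9)/√(85.1²/35 + 231²/44) = -1.959
Welch–Satterthwaite df ≈ 56.83
Two-sided p-value ≈ 0.055
Since p ≈ 0.055 > α = 0.01, fail to reject H0; the data do not provide sufficient evidence against H0.

t = -1.959; fail to reject H0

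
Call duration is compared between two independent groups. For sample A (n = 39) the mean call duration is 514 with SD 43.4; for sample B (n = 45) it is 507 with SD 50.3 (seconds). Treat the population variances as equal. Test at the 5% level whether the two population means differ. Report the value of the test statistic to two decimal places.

0.68

Let group 1 = sample A, group 2 = sample B. H0: μ_1 = μ_2; H1: μ_1 ≠ μ_2 (two-sample pooled-variance t-test, two-sided).
s_p² = [(39−1)·43.4² + (45−1)·50.3²]/(39+45−2) = 2230.48
t = (514 − 507)/√[2230.48·(1/39 + 1/45)] = 0.68
df = n₁ + n₂ − 2 = 82
Two-sided p-value ≈ 0.5000
Since p ≈ 0.5000 > α = 0.05, fail to reject H0; the evidence is not statistically significant.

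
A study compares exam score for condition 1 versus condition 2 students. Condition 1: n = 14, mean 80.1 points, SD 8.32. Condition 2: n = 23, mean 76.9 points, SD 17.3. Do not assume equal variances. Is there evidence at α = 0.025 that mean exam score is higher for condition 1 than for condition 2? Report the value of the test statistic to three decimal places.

Let group 1 = condition 1, group 2 = condition 2. H0: μ_1 = μ_2; H1: μ_1 > μ_2 (Welch's two-sample t-test, right-tailed).
t = (x̄_1 − x̄_2)/√(s_1²/n_1 + s_2²/n_2) = (80.1 − 76.9)/√(8.32²/14 + 17.3²/23) = 0.755
Welch–Satterthwaite df ≈ 33.67
p-value = P(T ≥ 0.755) ≈ 0.2277
Since p ≈ 0.2277 > α = 0.025, fail to reject H0; the evidence is not statistically significant.

0.755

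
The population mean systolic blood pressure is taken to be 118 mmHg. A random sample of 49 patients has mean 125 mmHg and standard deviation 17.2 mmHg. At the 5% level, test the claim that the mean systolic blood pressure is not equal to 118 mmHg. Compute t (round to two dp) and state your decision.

t = 2.85; reject H0

H0: μ = 118; H1: μ ≠ 118 (one-sample t-test, two-sided).
t = (x̄ − μ₀)/(s/√n) = (125 − 118)/(17.2/√49) = 2.85
df = n − 1 = 48
Two-sided p-value ≈ 0.0064
Since p ≈ 0.0064 < α = 0.05, reject H0; the evidence is statistically significant.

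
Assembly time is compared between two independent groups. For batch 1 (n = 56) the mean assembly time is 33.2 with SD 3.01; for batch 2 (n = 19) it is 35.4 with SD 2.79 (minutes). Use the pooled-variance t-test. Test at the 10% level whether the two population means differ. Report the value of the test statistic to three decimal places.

Let group 1 = batch 1, group 2 = batch 2. H0: μ_1 = μ_2; H1: μ_1 ≠ μ_2 (two-sample pooled-variance t-test, two-sided).
s_p² = [(56−1)·3.01² + (19−1)·2.79²]/(56+19−2) = 8.74547
t = (33.2 − 35.4)/√[8.74547·(1/56 + 1/19)] = -2.802
df = n₁ + n₂ − 2 = 73
Two-sided p-value ≈ 0.006
Since p ≈ 0.006 < α = 0.1, reject H0; the evidence is statistically significant.

-2.802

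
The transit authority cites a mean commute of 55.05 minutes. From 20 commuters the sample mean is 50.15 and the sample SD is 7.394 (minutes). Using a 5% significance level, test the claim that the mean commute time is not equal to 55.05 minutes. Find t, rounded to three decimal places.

H0: μ = 55.05; H1: μ ≠ 55.05 (one-sample t-test, two-sided).
t = (x̄ − μ₀)/(s/√n) = (50.15 − 55.05)/(7.394/√20) = -2.964
df = n − 1 = 19
Two-sided p-value ≈ 0.008
Since p ≈ 0.008 < α = 0.05, reject H0; the data support H1.

-2.964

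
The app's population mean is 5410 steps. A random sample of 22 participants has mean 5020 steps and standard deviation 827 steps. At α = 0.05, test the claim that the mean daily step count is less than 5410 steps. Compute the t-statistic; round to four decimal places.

H0: μ = 5410; H1: μ < 5410 (one-sample t-test, left-tailed).
t = (x̄ − μ₀)/(s/√n) = (5020 − 5410)/(827/√22) = -2.2119
df = n − 1 = 21
p-value = P(T ≤ -2.2119) ≈ 0.0191
Since p ≈ 0.0191 < α = 0.05, reject H0; the data support H1.

-2.2119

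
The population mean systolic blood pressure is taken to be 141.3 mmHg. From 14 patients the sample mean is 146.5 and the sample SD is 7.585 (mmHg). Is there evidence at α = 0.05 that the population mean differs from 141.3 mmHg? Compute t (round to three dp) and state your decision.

t = 2.565; reject H0

H0: μ = 141.3; H1: μ ≠ 141.3 (one-sample t-test, two-sided).
t = (x̄ − μ₀)/(s/√n) = (146.5 − 141.3)/(7.585/√14) = 2.565
df = n − 1 = 13
Two-sided p-value ≈ 0.0235
Since p ≈ 0.0235 < α = 0.05, reject H0; the evidence is statistically significant.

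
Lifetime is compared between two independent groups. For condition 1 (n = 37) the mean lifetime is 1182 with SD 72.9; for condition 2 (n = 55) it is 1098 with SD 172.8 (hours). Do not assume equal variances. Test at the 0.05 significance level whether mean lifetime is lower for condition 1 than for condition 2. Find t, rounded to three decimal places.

3.206

Let group 1 = condition 1, group 2 = condition 2. H0: μ_1 = μ_2; H1: μ_1 < μ_2 (Welch's two-sample t-test, left-tailed).
t = (x̄_1 − x̄_2)/√(s_1²/n_1 + s_2²/n_2) = (1182 − 1098)/√(72.9²/37 + 172.8²/55) = 3.206
Welch–Satterthwaite df ≈ 78.15
p-value = P(T ≤ 3.206) ≈ 0.9990
Since p ≈ 0.9990 > α = 0.05, fail to reject H0; the evidence is not statistically significant.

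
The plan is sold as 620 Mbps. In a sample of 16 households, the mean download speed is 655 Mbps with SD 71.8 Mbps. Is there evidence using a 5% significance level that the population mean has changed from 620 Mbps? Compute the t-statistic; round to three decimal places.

H0: μ = 620; H1: μ ≠ 620 (one-sample t-test, two-sided).
t = (x̄ − μ₀)/(s/√n) = (655 − 620)/(71.8/√16) = 1.950
df = n − 1 = 15
Two-sided p-value ≈ 0.0701
Since p ≈ 0.0701 > α = 0.05, fail to reject H0; the data do not provide sufficient evidence against H0.

1.950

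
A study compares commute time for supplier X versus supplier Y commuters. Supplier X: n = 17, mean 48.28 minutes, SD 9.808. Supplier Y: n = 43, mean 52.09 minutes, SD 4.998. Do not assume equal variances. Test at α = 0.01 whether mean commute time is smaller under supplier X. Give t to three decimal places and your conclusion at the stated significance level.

Let group 1 = supplier X, group 2 = supplier Y. H0: μ_1 = μ_2; H1: μ_1 < μ_2 (Welch's two-sample t-test, left-tailed).
t = (x̄_1 − x̄_2)/√(s_1²/n_1 + s_2²/n_2) = (48.28 − 52.09)/√(9.808²/17 + 4.998²/43) = -1.525
Welch–Satterthwaite df ≈ 19.38
p-value = P(T ≤ -1.525) ≈ 0.0717
Since p ≈ 0.0717 > α = 0.01, fail to reject H0; the evidence is not statistically significant.

t = -1.525; fail to reject H0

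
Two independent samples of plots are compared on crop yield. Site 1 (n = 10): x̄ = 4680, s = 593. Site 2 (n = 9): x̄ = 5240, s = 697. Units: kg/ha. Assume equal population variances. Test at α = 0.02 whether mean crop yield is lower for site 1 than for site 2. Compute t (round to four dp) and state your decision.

Let group 1 = site 1, group 2 = site 2. H0: μ_1 = μ_2; H1: μ_1 < μ_2 (two-sample pooled-variance t-test, left-tailed).
s_p² = [(10−1)·593² + (9−1)·697²]/(10+9−2) = 414783
t = (4680 − 5240)/√[414783·(1/10 + 1/9)] = -1.8924
df = n₁ + n₂ − 2 = 17
p-value = P(T ≤ -1.8924) ≈ 0.038
Since p ≈ 0.038 > α = 0.02, fail to reject H0; the evidence is not statistically significant.

t = -1.8924; fail to reject H0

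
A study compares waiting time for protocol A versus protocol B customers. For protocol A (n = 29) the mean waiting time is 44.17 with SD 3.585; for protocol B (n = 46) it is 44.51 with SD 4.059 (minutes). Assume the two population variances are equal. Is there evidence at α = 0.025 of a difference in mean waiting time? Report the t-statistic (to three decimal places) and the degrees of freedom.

t = -0.369, df = 73

Let group 1 = protocol A, group 2 = protocol B. H0: μ_1 = μ_2; H1: μ_1 ≠ μ_2 (two-sample pooled-variance t-test, two-sided).
s_p² = [(29−1)·3.585² + (46−1)·4.059²]/(29+46−2) = 15.0857
t = (44.17 − 44.51)/√[15.0857·(1/29 + 1/46)] = -0.369
df = n₁ + n₂ − 2 = 73
Two-sided p-value ≈ 0.7131
Since p ≈ 0.7131 > α = 0.025, fail to reject H0; the data do not provide sufficient evidence against H0.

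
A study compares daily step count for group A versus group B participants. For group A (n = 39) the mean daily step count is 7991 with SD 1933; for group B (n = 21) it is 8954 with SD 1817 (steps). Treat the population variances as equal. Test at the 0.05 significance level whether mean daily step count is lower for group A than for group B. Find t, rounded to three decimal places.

-1.879

Let group 1 = group A, group 2 = group B. H0: μ_1 = μ_2; H1: μ_1 < μ_2 (two-sample pooled-variance t-test, left-tailed).
s_p² = [(39−1)·1933² + (21−1)·1817²]/(39+21−2) = 3586490
t = (7991 − 8954)/√[3586490·(1/39 + 1/21)] = -1.879
df = n₁ + n₂ − 2 = 58
p-value = P(T ≤ -1.879) ≈ 0.033
Since p ≈ 0.033 < α = 0.05, reject H0; the data support H1.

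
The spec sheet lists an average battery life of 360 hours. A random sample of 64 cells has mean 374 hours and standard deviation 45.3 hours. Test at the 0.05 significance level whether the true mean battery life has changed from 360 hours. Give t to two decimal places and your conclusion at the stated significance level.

H0: μ = 360; H1: μ ≠ 360 (one-sample t-test, two-sided).
t = (x̄ − μ₀)/(s/√n) = (374 − 360)/(45.3/√64) = 2.47
df = n − 1 = 63
Two-sided p-value ≈ 0.0161
Since p ≈ 0.0161 < α = 0.05, reject H0; the evidence is statistically significant.

t = 2.47; reject H0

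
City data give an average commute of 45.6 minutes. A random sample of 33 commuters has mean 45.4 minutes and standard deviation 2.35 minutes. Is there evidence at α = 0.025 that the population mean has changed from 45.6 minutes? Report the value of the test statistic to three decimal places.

-0.489

H0: μ = 45.6; H1: μ ≠ 45.6 (one-sample t-test, two-sided).
t = (x̄ − μ₀)/(s/√n) = (45.4 − 45.6)/(2.35/√33) = -0.489
df = n − 1 = 32
Two-sided p-value ≈ 0.628
Since p ≈ 0.628 > α = 0.025, fail to reject H0; the data do not provide sufficient evidence against H0.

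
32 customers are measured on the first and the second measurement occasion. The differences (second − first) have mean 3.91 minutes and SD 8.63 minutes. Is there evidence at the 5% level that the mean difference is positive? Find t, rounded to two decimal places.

2.56

H0: μ_d = 0; H1: μ_d > 0 (paired t-test on the differences, right-tailed).
t = d̄/(s_d/√n) = 3.91/(8.63/√32) = 2.56
df = n − 1 = 31
p-value = P(T ≥ 2.56) ≈ 0.0077
Since p ≈ 0.0077 < α = 0.05, reject H0; the evidence is statistically significant.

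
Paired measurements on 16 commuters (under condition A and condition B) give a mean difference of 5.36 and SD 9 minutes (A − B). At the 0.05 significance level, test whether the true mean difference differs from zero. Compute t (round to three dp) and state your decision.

H0: μ_d = 0; H1: μ_d ≠ 0 (paired t-test on the differences, two-sided).
t = d̄/(s_d/√n) = 5.36/(9/√16) = 2.382
df = n − 1 = 15
Two-sided p-value ≈ 0.0309
Since p ≈ 0.0309 < α = 0.05, reject H0; the evidence is statistically significant.

t = 2.382; reject H0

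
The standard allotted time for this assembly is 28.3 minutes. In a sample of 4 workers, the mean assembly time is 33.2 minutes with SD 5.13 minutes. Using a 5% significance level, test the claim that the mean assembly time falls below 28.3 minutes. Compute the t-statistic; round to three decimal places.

H0: μ = 28.3; H1: μ < 28.3 (one-sample t-test, left-tailed).
t = (x̄ − μ₀)/(s/√n) = (33.2 − 28.3)/(5.13/√4) = 1.910
df = n − 1 = 3
p-value = P(T ≤ 1.910) ≈ 0.9240
Since p ≈ 0.9240 > α = 0.05, fail to reject H0; the data do not provide sufficient evidence against H0.

1.910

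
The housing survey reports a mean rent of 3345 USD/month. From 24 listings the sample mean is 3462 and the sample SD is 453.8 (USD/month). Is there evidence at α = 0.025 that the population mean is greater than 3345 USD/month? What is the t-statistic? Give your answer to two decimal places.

H0: μ = 3345; H1: μ > 3345 (one-sample t-test, right-tailed).
t = (x̄ − μ₀)/(s/√n) = (3462 − 3345)/(453.8/√24) = 1.26
df = n − 1 = 23
p-value = P(T ≥ 1.26) ≈ 0.1096
Since p ≈ 0.1096 > α = 0.025, fail to reject H0; the evidence is not statistically significant.

1.26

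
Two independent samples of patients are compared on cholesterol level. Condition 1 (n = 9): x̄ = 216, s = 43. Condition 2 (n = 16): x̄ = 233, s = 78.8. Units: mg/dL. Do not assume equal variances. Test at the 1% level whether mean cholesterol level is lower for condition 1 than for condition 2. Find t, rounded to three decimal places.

-0.698

Let group 1 = condition 1, group 2 = condition 2. H0: μ_1 = μ_2; H1: μ_1 < μ_2 (Welch's two-sample t-test, left-tailed).
t = (x̄_1 − x̄_2)/√(s_1²/n_1 + s_2²/n_2) = (216 − 233)/√(43²/9 + 78.8²/16) = -0.698
Welch–Satterthwaite df ≈ 23.00
p-value = P(T ≤ -0.698) ≈ 0.246
Since p ≈ 0.246 > α = 0.01, fail to reject H0; the data do not provide sufficient evidence against H0.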